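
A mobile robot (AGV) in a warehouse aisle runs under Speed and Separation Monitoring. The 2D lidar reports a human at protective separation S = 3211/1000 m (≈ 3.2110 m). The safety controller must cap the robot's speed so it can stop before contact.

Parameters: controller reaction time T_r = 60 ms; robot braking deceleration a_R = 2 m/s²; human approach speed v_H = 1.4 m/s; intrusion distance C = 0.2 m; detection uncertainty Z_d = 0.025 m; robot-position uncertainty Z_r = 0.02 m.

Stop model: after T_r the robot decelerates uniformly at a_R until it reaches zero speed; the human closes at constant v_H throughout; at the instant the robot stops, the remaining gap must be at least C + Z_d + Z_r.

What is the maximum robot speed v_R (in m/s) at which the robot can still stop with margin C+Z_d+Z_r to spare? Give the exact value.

collect terms ⇒ (1/4)·v_R² + (19/25)·v_R + (-1441/500) = 0
  disc = (19/25)² − 4·(1/4)·(-1441/500) = 8649/2500 ; √disc = 93/50
  v_R = (−(19/25) + 93/50) / (2·(1/4)) = 11/5 m/s
check:
stop time T_s = (11/5)/2 = 1.1000 s
reaction-phase robot travel = 2.2000·0.0600 = 0.1320 m
robot covers 2.2000·1.1000 − ½·2.0000·1.1000² = 1.2100 m while stopping
person approaches 1.4000·(0.0600+1.1000) = 1.6240 m
margins: 0.2000+0.0250+0.0200 = 0.2450 m
sum ≈ 0.1320+1.2100+1.6240+0.2450 ≈ 3.2110 m = S ✓

v_R_max = 11/5 m/s = 2.2000 m/s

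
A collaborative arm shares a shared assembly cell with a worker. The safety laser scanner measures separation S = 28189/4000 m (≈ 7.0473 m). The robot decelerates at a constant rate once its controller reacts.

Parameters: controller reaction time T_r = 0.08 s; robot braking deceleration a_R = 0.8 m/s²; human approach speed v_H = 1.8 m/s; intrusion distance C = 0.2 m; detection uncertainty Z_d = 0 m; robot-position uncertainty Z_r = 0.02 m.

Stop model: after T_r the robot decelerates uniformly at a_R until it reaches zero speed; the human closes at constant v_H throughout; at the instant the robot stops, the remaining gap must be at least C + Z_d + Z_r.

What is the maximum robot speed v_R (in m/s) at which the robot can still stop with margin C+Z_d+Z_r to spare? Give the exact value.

v_R_max = 19/10 m/s = 1.9000 m/s

quadratic (5/8)·v² + (233/100)·v + (-26733/4000) = 0
  disc = (233/100)² − 4·(5/8)·(-26733/4000) = 885481/40000 ; √disc = 941/200
  v_R = (−(233/100) + 941/200) / (2·(5/8)) = 19/10 m/s
check:
braking lasts T_s = (19/10)/(4/5) = 2.3750 s
robot covers v_R·T_r = 1.9000·0.0800 = 0.1520 m before braking
robot covers 1.9000·2.3750 − ½·0.8000·2.3750² = 2.2563 m while stopping
human over T_r+T_s: 1.8000·(0.0800+2.3750) = 4.4190 m
C+Z_d+Z_r = 0.2000+0.0000+0.0200 = 0.2200 m
sum ≈ 0.1520+2.2563+4.4190+0.2200 ≈ 7.0473 m = S ✓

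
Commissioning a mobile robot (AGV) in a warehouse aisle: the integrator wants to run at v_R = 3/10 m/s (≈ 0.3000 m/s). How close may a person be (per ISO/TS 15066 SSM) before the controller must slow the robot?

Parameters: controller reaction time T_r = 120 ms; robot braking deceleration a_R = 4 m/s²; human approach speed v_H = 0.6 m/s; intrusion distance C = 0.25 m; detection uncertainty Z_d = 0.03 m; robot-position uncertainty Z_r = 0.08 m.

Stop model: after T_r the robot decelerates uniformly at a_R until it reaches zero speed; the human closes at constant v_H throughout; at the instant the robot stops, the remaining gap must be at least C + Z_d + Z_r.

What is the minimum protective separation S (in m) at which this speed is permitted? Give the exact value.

S_min = 2097/4000 m = 0.5242 m

braking lasts T_s = (3/10)/4 = 0.0750 s
robot covers v_R·T_r = 0.3000·0.1200 = 0.0360 m before braking
robot under decel: 0.3000²/(2·4.0000) = 0.0112 m
human closes 0.6000·0.1950 = 0.1170 m
residual clearance needed = 0.2500+0.0300+0.0800 = 0.3600 m
S_min ≈ 0.0360+0.0112+0.1170+0.3600  ⇒  S_min = 2097/4000 m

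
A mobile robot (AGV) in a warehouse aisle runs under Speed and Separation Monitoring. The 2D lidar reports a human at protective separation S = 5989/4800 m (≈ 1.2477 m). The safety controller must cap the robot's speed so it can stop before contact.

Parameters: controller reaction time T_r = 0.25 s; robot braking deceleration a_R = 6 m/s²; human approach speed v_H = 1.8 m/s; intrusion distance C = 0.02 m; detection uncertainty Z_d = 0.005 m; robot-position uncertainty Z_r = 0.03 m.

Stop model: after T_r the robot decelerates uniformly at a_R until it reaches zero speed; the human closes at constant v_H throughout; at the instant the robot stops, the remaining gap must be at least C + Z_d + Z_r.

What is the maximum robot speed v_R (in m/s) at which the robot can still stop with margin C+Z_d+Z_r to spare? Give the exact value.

v_R_max = 23/20 m/s = 1.1500 m/s

quadratic (1/12)·v² + (11/20)·v + (-713/960) = 0
  disc = (11/20)² − 4·(1/12)·(-713/960) = 7921/14400 ; √disc = 89/120
  v_R = (−(11/20) + 89/120) / (2·(1/12)) = 23/20 m/s
check:
braking lasts T_s = (23/20)/6 = 0.1917 s
reaction-phase robot travel = 1.1500·0.2500 = 0.2875 m
robot covers 1.1500·0.1917 − ½·6.0000·0.1917² = 0.1102 m while stopping
human over T_r+T_s: 1.8000·(0.2500+0.1917) = 0.7950 m
residual clearance needed = 0.0200+0.0050+0.0300 = 0.0550 m
sum ≈ 0.2875+0.1102+0.7950+0.0550 ≈ 1.2477 m = S ✓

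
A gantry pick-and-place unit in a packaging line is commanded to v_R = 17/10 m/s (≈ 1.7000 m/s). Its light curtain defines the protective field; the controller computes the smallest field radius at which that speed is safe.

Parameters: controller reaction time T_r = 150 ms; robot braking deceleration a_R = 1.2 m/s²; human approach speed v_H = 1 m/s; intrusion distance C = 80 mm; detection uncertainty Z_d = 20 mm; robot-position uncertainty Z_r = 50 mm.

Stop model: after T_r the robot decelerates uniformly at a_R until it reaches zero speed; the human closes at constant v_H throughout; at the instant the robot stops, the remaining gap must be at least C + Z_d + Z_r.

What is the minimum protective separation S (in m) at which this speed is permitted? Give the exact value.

S_min = 3811/1200 m = 3.1758 m

T_s = v_R/a_R = (17/10)/(6/5) = 1.4167 s
reaction-phase robot travel = 1.7000·0.1500 = 0.2550 m
robot covers 1.7000·1.4167 − ½·1.2000·1.4167² = 1.2042 m while stopping
person approaches 1.0000·(0.1500+1.4167) = 1.5667 m
residual clearance needed = 0.0800+0.0200+0.0500 = 0.1500 m
S_min ≈ 0.2550+1.2042+1.5667+0.1500  ⇒  S_min = 3811/1200 m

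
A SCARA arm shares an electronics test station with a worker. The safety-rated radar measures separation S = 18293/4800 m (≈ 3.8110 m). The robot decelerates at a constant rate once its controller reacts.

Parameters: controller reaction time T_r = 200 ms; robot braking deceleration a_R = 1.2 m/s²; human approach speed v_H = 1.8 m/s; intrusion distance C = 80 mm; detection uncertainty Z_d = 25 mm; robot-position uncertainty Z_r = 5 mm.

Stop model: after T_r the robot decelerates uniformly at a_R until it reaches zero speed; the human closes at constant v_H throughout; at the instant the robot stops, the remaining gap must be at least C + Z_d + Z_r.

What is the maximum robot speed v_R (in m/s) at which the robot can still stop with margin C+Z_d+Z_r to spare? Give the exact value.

v_R_max = 29/20 m/s = 1.4500 m/s

collect terms ⇒ (5/12)·v_R² + (17/10)·v_R + (-16037/4800) = 0
  disc = (17/10)² − 4·(5/12)·(-16037/4800) = 121801/14400 ; √disc = 349/120
  v_R = (−(17/10) + 349/120) / (2·(5/12)) = 29/20 m/s
check:
braking lasts T_s = (29/20)/(6/5) = 1.2083 s
robot covers v_R·T_r = 1.4500·0.2000 = 0.2900 m before braking
robot covers 1.4500·1.2083 − ½·1.2000·1.2083² = 0.8760 m while stopping
person approaches 1.8000·(0.2000+1.2083) = 2.5350 m
residual clearance needed = 0.0800+0.0250+0.0050 = 0.1100 m
sum ≈ 0.2900+0.8760+2.5350+0.1100 ≈ 3.8110 m = S ✓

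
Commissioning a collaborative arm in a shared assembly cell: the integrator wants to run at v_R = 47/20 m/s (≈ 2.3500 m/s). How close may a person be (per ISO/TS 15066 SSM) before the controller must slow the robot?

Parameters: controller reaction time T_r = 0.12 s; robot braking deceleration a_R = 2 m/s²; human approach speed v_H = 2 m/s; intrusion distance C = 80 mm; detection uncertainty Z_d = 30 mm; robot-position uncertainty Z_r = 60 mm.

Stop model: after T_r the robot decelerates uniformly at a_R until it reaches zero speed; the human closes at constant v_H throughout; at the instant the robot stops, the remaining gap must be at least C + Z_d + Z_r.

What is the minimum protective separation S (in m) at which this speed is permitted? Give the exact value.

stop time T_s = (47/20)/2 = 1.1750 s
robot in T_r: 2.3500·0.1200 = 0.2820 m
braking distance = 2.3500²/(2·2.0000) = 1.3806 m
person approaches 2.0000·(0.1200+1.1750) = 2.5900 m
margins: 0.0800+0.0300+0.0600 = 0.1700 m
S_min ≈ 0.2820+1.3806+2.5900+0.1700  ⇒  S_min = 35381/8000 m

S_min = 35381/8000 m = 4.4226 m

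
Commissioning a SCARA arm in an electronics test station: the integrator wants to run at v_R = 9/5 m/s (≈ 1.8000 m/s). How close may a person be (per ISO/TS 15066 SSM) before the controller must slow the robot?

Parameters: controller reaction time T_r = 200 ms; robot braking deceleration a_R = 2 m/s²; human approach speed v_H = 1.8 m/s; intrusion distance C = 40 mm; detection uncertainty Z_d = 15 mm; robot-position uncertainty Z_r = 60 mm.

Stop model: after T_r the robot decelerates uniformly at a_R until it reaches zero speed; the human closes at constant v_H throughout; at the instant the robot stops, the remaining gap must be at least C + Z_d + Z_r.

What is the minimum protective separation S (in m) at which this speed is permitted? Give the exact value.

T_s = v_R/a_R = (9/5)/2 = 0.9000 s
robot covers v_R·T_r = 1.8000·0.2000 = 0.3600 m before braking
braking distance = 1.8000²/(2·2.0000) = 0.8100 m
human closes 1.8000·1.1000 = 1.9800 m
margins: 0.0400+0.0150+0.0600 = 0.1150 m
S_min ≈ 0.3600+0.8100+1.9800+0.1150  ⇒  S_min = 653/200 m

S_min = 653/200 m = 3.2650 m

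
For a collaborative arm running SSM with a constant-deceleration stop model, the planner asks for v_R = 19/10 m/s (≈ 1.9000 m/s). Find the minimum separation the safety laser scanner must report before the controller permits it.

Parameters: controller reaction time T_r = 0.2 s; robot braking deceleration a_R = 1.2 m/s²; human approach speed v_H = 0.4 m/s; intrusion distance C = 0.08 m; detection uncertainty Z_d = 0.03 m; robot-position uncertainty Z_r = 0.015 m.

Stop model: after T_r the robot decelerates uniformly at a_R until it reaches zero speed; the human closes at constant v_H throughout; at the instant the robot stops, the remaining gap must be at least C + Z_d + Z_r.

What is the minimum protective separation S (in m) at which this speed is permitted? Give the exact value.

braking lasts T_s = (19/10)/(6/5) = 1.5833 s
reaction-phase robot travel = 1.9000·0.2000 = 0.3800 m
robot under decel: 1.9000²/(2·1.2000) = 1.5042 m
human closes 0.4000·1.7833 = 0.7133 m
residual clearance needed = 0.0800+0.0300+0.0150 = 0.1250 m
S_min ≈ 0.3800+1.5042+0.7133+0.1250  ⇒  S_min = 1089/400 m

S_min = 1089/400 m = 2.7225 m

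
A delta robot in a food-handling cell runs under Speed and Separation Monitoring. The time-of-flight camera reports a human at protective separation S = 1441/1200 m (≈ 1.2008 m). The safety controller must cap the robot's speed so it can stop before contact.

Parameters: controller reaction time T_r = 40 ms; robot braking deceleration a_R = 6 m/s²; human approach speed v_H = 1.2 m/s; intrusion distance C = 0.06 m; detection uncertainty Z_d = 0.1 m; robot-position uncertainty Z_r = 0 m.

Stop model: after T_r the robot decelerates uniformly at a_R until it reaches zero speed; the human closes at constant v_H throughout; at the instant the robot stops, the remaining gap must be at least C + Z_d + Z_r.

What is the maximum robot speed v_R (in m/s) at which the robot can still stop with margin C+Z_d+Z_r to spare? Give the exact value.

collect terms ⇒ (1/12)·v_R² + (6/25)·v_R + (-5957/6000) = 0
  disc = (6/25)² − 4·(1/12)·(-5957/6000) = 34969/90000 ; √disc = 187/300
  v_R = (−(6/25) + 187/300) / (2·(1/12)) = 23/10 m/s
check:
stop time T_s = (23/10)/6 = 0.3833 s
robot in T_r: 2.3000·0.0400 = 0.0920 m
braking distance = 2.3000²/(2·6.0000) = 0.4408 m
person approaches 1.2000·(0.0400+0.3833) = 0.5080 m
C+Z_d+Z_r = 0.0600+0.1000+0.0000 = 0.1600 m
sum ≈ 0.0920+0.4408+0.5080+0.1600 ≈ 1.2008 m = S ✓

v_R_max = 23/10 m/s = 2.3000 m/s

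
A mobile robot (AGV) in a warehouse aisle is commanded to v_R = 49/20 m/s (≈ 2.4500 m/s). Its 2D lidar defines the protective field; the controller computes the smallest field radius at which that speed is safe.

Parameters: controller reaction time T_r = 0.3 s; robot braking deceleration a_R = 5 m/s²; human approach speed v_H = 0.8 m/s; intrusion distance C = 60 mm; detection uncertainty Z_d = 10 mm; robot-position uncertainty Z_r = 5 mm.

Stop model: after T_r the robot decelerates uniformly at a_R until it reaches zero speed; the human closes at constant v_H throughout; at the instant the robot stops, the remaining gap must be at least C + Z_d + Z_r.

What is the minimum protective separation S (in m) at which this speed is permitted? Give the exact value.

S_min = 8169/4000 m = 2.0423 m

stop time T_s = (49/20)/5 = 0.4900 s
robot in T_r: 2.4500·0.3000 = 0.7350 m
braking distance = 2.4500²/(2·5.0000) = 0.6002 m
human over T_r+T_s: 0.8000·(0.3000+0.4900) = 0.6320 m
C+Z_d+Z_r = 0.0600+0.0100+0.0050 = 0.0750 m
S_min ≈ 0.7350+0.6002+0.6320+0.0750  ⇒  S_min = 8169/4000 m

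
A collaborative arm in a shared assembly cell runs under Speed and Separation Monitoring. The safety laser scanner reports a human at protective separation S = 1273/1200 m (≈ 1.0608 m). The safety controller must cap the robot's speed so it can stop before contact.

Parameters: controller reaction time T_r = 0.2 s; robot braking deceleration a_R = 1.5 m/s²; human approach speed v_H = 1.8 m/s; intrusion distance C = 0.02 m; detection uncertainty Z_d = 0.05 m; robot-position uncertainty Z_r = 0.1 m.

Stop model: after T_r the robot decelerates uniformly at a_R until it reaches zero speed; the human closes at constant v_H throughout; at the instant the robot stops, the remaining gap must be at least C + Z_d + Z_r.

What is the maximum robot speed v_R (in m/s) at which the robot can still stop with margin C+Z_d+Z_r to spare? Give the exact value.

quadratic (1/3)·v² + (7/5)·v + (-637/1200) = 0
  disc = (7/5)² − 4·(1/3)·(-637/1200) = 2401/900 ; √disc = 49/30
  v_R = (−(7/5) + 49/30) / (2·(1/3)) = 7/20 m/s
check:
T_s = v_R/a_R = (7/20)/(3/2) = 0.2333 s
robot covers v_R·T_r = 0.3500·0.2000 = 0.0700 m before braking
braking distance = 0.3500²/(2·1.5000) = 0.0408 m
human closes 1.8000·0.4333 = 0.7800 m
margins: 0.0200+0.0500+0.1000 = 0.1700 m
sum ≈ 0.0700+0.0408+0.7800+0.1700 ≈ 1.0608 m = S ✓

v_R_max = 7/20 m/s = 0.3500 m/s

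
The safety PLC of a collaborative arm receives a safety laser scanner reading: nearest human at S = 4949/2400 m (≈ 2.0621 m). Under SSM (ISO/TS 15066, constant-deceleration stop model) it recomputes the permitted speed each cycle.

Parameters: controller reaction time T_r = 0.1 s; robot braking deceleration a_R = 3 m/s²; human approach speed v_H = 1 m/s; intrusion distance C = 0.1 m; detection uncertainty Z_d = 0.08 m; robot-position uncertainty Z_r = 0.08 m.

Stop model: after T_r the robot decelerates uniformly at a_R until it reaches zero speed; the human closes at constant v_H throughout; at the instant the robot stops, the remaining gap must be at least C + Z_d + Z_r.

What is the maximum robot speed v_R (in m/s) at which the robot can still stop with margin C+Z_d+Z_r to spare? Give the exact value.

collect terms ⇒ (1/6)·v_R² + (13/30)·v_R + (-817/480) = 0
  disc = (13/30)² − 4·(1/6)·(-817/480) = 529/400 ; √disc = 23/20
  v_R = (−(13/30) + 23/20) / (2·(1/6)) = 43/20 m/s
check:
stop time T_s = (43/20)/3 = 0.7167 s
robot covers v_R·T_r = 2.1500·0.1000 = 0.2150 m before braking
robot under decel: 2.1500²/(2·3.0000) = 0.7704 m
person approaches 1.0000·(0.1000+0.7167) = 0.8167 m
residual clearance needed = 0.1000+0.0800+0.0800 = 0.2600 m
sum ≈ 0.2150+0.7704+0.8167+0.2600 ≈ 2.0621 m = S ✓

v_R_max = 43/20 m/s = 2.1500 m/s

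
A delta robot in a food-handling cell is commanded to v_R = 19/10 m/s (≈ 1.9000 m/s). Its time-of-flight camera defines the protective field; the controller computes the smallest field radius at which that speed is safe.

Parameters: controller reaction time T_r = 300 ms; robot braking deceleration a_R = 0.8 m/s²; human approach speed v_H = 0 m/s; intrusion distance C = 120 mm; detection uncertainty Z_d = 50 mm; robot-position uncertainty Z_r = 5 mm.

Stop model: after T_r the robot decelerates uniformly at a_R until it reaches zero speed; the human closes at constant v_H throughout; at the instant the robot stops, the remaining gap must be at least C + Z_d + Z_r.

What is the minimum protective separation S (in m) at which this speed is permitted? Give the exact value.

S_min = 2401/800 m = 3.0013 m

braking lasts T_s = (19/10)/(4/5) = 2.3750 s
reaction-phase robot travel = 1.9000·0.3000 = 0.5700 m
robot covers 1.9000·2.3750 − ½·0.8000·2.3750² = 2.2563 m while stopping
human over T_r+T_s: 0.0000·(0.3000+2.3750) = 0.0000 m
C+Z_d+Z_r = 0.1200+0.0500+0.0050 = 0.1750 m
S_min ≈ 0.5700+2.2563+0.0000+0.1750  ⇒  S_min = 2401/800 m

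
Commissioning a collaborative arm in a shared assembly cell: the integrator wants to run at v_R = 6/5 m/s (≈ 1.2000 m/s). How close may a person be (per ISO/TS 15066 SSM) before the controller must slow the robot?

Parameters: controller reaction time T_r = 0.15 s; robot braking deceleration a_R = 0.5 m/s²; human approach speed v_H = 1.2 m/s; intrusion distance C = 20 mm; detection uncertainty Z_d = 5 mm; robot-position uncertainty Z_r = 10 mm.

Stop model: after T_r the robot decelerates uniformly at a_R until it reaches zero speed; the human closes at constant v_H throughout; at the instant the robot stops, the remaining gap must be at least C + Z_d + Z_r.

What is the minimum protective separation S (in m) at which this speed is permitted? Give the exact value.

S_min = 943/200 m = 4.7150 m

stop time T_s = (6/5)/(1/2) = 2.4000 s
reaction-phase robot travel = 1.2000·0.1500 = 0.1800 m
braking distance = 1.2000²/(2·0.5000) = 1.4400 m
human over T_r+T_s: 1.2000·(0.1500+2.4000) = 3.0600 m
residual clearance needed = 0.0200+0.0050+0.0100 = 0.0350 m
S_min ≈ 0.1800+1.4400+3.0600+0.0350  ⇒  S_min = 943/200 m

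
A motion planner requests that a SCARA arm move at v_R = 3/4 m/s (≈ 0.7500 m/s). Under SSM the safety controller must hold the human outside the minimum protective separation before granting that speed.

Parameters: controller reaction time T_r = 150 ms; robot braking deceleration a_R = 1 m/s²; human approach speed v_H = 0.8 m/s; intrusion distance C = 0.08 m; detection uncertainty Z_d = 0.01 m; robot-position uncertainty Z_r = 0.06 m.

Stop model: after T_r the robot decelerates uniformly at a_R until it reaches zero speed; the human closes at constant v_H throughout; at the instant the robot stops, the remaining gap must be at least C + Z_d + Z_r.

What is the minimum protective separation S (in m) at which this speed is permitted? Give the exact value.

stop time T_s = (3/4)/1 = 0.7500 s
reaction-phase robot travel = 0.7500·0.1500 = 0.1125 m
braking distance = 0.7500²/(2·1.0000) = 0.2812 m
human over T_r+T_s: 0.8000·(0.1500+0.7500) = 0.7200 m
C+Z_d+Z_r = 0.0800+0.0100+0.0600 = 0.1500 m
S_min ≈ 0.1125+0.2812+0.7200+0.1500  ⇒  S_min = 1011/800 m

S_min = 1011/800 m = 1.2637 m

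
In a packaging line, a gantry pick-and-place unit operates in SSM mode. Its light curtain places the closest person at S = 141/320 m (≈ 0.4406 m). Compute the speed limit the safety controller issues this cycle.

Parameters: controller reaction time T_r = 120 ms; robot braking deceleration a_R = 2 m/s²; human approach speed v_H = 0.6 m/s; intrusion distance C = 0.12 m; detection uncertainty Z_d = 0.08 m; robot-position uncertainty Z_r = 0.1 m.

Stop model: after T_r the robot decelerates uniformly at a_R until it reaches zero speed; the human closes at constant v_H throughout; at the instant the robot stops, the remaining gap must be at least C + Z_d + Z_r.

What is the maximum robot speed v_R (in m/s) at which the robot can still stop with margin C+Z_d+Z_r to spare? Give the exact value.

at the boundary: (1/4)·v² + (21/50)·v + (-549/8000) = 0
  disc = (21/50)² − 4·(1/4)·(-549/8000) = 9801/40000 ; √disc = 99/200
  v_R = (−(21/50) + 99/200) / (2·(1/4)) = 3/20 m/s
check:
stop time T_s = (3/20)/2 = 0.0750 s
reaction-phase robot travel = 0.1500·0.1200 = 0.0180 m
robot covers 0.1500·0.0750 − ½·2.0000·0.0750² = 0.0056 m while stopping
person approaches 0.6000·(0.1200+0.0750) = 0.1170 m
C+Z_d+Z_r = 0.1200+0.0800+0.1000 = 0.3000 m
sum ≈ 0.0180+0.0056+0.1170+0.3000 ≈ 0.4406 m = S ✓

v_R_max = 3/20 m/s = 0.1500 m/s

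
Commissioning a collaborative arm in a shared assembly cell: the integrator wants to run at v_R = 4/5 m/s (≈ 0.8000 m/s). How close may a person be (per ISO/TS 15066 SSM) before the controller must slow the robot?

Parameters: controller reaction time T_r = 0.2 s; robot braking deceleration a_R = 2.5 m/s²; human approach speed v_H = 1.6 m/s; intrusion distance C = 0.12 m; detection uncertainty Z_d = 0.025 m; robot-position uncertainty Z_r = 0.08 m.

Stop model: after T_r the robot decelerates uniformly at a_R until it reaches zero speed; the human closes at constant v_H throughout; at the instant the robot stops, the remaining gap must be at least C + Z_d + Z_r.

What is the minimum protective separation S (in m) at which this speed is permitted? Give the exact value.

S_min = 269/200 m = 1.3450 m

T_s = v_R/a_R = (4/5)/(5/2) = 0.3200 s
robot covers v_R·T_r = 0.8000·0.2000 = 0.1600 m before braking
robot under decel: 0.8000²/(2·2.5000) = 0.1280 m
person approaches 1.6000·(0.2000+0.3200) = 0.8320 m
residual clearance needed = 0.1200+0.0250+0.0800 = 0.2250 m
S_min ≈ 0.1600+0.1280+0.8320+0.2250  ⇒  S_min = 269/200 m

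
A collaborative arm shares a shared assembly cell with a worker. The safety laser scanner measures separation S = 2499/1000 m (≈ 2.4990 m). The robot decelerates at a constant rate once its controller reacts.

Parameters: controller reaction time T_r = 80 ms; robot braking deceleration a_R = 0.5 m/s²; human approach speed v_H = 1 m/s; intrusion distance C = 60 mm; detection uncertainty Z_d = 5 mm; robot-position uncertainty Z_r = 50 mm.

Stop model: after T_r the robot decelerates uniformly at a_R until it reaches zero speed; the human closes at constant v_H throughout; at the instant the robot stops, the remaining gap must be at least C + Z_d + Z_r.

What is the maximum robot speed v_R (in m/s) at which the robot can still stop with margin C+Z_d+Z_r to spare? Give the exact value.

quadratic (1)·v² + (52/25)·v + (-288/125) = 0
  disc = (52/25)² − 4·(1)·(-288/125) = 8464/625 ; √disc = 92/25
  v_R = (−(52/25) + 92/25) / (2·(1)) = 4/5 m/s
check:
braking lasts T_s = (4/5)/(1/2) = 1.6000 s
reaction-phase robot travel = 0.8000·0.0800 = 0.0640 m
braking distance = 0.8000²/(2·0.5000) = 0.6400 m
human closes 1.0000·1.6800 = 1.6800 m
margins: 0.0600+0.0050+0.0500 = 0.1150 m
sum ≈ 0.0640+0.6400+1.6800+0.1150 ≈ 2.4990 m = S ✓

v_R_max = 4/5 m/s = 0.8000 m/s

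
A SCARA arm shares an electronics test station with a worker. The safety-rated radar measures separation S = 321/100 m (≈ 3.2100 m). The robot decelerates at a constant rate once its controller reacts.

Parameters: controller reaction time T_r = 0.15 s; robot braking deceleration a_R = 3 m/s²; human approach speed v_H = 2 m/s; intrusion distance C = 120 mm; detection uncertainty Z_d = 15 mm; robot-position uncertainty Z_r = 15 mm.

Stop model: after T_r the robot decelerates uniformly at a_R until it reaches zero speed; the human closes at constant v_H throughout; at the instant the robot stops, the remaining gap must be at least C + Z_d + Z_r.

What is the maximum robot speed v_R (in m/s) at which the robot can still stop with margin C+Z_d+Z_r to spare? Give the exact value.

v_R_max = 23/10 m/s = 2.3000 m/s

quadratic (1/6)·v² + (49/60)·v + (-69/25) = 0
  disc = (49/60)² − 4·(1/6)·(-69/25) = 361/144 ; √disc = 19/12
  v_R = (−(49/60) + 19/12) / (2·(1/6)) = 23/10 m/s
check:
T_s = v_R/a_R = (23/10)/3 = 0.7667 s
robot covers v_R·T_r = 2.3000·0.1500 = 0.3450 m before braking
robot under decel: 2.3000²/(2·3.0000) = 0.8817 m
person approaches 2.0000·(0.1500+0.7667) = 1.8333 m
margins: 0.1200+0.0150+0.0150 = 0.1500 m
sum ≈ 0.3450+0.8817+1.8333+0.1500 ≈ 3.2100 m = S ✓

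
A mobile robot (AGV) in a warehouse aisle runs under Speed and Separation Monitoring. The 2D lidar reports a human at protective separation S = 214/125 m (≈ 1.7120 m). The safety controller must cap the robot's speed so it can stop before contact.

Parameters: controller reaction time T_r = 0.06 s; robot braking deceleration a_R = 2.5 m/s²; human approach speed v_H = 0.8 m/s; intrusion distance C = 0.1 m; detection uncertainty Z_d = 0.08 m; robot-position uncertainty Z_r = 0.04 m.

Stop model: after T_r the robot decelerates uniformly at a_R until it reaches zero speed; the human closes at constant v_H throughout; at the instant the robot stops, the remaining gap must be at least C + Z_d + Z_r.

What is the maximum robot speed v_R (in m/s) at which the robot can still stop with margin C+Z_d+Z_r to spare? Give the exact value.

collect terms ⇒ (1/5)·v_R² + (19/50)·v_R + (-361/250) = 0
  disc = (19/50)² − 4·(1/5)·(-361/250) = 3249/2500 ; √disc = 57/50
  v_R = (−(19/50) + 57/50) / (2·(1/5)) = 19/10 m/s
check:
T_s = v_R/a_R = (19/10)/(5/2) = 0.7600 s
robot covers v_R·T_r = 1.9000·0.0600 = 0.1140 m before braking
robot under decel: 1.9000²/(2·2.5000) = 0.7220 m
human closes 0.8000·0.8200 = 0.6560 m
C+Z_d+Z_r = 0.1000+0.0800+0.0400 = 0.2200 m
sum ≈ 0.1140+0.7220+0.6560+0.2200 ≈ 1.7120 m = S ✓

v_R_max = 19/10 m/s = 1.9000 m/s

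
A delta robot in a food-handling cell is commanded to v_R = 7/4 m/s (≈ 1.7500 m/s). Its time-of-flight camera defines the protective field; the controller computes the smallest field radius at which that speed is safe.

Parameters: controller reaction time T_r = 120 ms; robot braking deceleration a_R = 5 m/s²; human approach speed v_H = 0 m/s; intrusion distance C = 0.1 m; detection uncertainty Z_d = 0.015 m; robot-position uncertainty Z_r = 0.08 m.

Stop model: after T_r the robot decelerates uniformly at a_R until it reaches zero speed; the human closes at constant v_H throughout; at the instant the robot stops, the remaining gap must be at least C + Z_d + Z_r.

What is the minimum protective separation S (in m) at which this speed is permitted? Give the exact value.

S_min = 569/800 m = 0.7113 m

braking lasts T_s = (7/4)/5 = 0.3500 s
robot in T_r: 1.7500·0.1200 = 0.2100 m
robot under decel: 1.7500²/(2·5.0000) = 0.3063 m
human closes 0.0000·0.4700 = 0.0000 m
C+Z_d+Z_r = 0.1000+0.0150+0.0800 = 0.1950 m
S_min ≈ 0.2100+0.3063+0.0000+0.1950  ⇒  S_min = 569/800 m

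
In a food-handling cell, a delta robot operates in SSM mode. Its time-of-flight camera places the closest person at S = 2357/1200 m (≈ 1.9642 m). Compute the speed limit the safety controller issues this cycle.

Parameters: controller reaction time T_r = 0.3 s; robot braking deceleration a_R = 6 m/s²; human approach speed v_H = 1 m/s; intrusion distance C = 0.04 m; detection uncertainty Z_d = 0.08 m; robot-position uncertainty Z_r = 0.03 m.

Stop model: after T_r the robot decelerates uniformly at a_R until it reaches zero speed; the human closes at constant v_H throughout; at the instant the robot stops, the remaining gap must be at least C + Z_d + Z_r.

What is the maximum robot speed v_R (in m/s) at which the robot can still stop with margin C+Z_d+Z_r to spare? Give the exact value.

at the boundary: (1/12)·v² + (7/15)·v + (-1817/1200) = 0
  disc = (7/15)² − 4·(1/12)·(-1817/1200) = 289/400 ; √disc = 17/20
  v_R = (−(7/15) + 17/20) / (2·(1/12)) = 23/10 m/s
check:
T_s = v_R/a_R = (23/10)/6 = 0.3833 s
robot covers v_R·T_r = 2.3000·0.3000 = 0.6900 m before braking
braking distance = 2.3000²/(2·6.0000) = 0.4408 m
human over T_r+T_s: 1.0000·(0.3000+0.3833) = 0.6833 m
margins: 0.0400+0.0800+0.0300 = 0.1500 m
sum ≈ 0.6900+0.4408+0.6833+0.1500 ≈ 1.9642 m = S ✓

v_R_max = 23/10 m/s = 2.3000 m/s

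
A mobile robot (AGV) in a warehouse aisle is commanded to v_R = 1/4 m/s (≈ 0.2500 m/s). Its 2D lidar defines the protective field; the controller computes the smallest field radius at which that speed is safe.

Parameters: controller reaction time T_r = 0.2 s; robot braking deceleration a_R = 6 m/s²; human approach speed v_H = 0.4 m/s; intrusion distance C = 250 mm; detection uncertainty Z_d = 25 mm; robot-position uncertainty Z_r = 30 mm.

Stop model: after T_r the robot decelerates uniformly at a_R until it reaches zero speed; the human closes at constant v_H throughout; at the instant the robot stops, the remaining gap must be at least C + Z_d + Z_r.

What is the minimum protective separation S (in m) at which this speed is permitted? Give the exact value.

T_s = v_R/a_R = (1/4)/6 = 0.0417 s
robot covers v_R·T_r = 0.2500·0.2000 = 0.0500 m before braking
robot under decel: 0.2500²/(2·6.0000) = 0.0052 m
person approaches 0.4000·(0.2000+0.0417) = 0.0967 m
margins: 0.2500+0.0250+0.0300 = 0.3050 m
S_min ≈ 0.0500+0.0052+0.0967+0.3050  ⇒  S_min = 731/1600 m

S_min = 731/1600 m = 0.4569 m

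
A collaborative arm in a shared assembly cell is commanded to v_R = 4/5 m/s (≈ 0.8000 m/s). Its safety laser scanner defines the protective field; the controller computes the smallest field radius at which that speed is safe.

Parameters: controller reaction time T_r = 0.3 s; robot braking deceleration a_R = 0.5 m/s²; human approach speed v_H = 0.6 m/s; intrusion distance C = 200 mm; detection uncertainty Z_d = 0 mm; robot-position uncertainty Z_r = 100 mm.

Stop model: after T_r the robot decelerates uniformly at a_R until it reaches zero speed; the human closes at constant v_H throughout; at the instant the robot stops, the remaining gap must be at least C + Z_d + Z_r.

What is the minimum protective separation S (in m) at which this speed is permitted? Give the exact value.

S_min = 58/25 m = 2.3200 m

stop time T_s = (4/5)/(1/2) = 1.6000 s
reaction-phase robot travel = 0.8000·0.3000 = 0.2400 m
robot under decel: 0.8000²/(2·0.5000) = 0.6400 m
human over T_r+T_s: 0.6000·(0.3000+1.6000) = 1.1400 m
residual clearance needed = 0.2000+0.0000+0.1000 = 0.3000 m
S_min ≈ 0.2400+0.6400+1.1400+0.3000  ⇒  S_min = 58/25 m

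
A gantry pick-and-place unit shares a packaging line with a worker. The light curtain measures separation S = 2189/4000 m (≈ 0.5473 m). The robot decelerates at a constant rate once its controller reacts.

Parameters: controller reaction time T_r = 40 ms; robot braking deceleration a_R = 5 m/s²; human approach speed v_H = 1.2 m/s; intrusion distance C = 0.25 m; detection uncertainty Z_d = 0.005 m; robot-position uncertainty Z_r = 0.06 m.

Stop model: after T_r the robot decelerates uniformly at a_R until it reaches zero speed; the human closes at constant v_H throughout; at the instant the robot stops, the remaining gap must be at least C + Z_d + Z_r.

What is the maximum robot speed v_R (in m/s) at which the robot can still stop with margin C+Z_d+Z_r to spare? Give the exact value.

v_R_max = 11/20 m/s = 0.5500 m/s

collect terms ⇒ (1/10)·v_R² + (7/25)·v_R + (-737/4000) = 0
  disc = (7/25)² − 4·(1/10)·(-737/4000) = 1521/10000 ; √disc = 39/100
  v_R = (−(7/25) + 39/100) / (2·(1/10)) = 11/20 m/s
check:
T_s = v_R/a_R = (11/20)/5 = 0.1100 s
robot in T_r: 0.5500·0.0400 = 0.0220 m
braking distance = 0.5500²/(2·5.0000) = 0.0302 m
human over T_r+T_s: 1.2000·(0.0400+0.1100) = 0.1800 m
C+Z_d+Z_r = 0.2500+0.0050+0.0600 = 0.3150 m
sum ≈ 0.0220+0.0302+0.1800+0.3150 ≈ 0.5473 m = S ✓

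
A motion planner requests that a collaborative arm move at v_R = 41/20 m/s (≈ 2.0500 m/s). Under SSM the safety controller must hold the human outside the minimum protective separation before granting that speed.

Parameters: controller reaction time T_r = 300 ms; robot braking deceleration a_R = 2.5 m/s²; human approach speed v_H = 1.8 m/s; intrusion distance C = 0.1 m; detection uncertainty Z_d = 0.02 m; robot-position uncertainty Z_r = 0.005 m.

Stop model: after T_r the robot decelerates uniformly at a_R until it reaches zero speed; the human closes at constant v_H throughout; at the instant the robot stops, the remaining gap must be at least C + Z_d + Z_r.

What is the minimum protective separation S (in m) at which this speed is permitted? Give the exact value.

braking lasts T_s = (41/20)/(5/2) = 0.8200 s
robot in T_r: 2.0500·0.3000 = 0.6150 m
braking distance = 2.0500²/(2·2.5000) = 0.8405 m
human over T_r+T_s: 1.8000·(0.3000+0.8200) = 2.0160 m
margins: 0.1000+0.0200+0.0050 = 0.1250 m
S_min ≈ 0.6150+0.8405+2.0160+0.1250  ⇒  S_min = 7193/2000 m

S_min = 7193/2000 m = 3.5965 m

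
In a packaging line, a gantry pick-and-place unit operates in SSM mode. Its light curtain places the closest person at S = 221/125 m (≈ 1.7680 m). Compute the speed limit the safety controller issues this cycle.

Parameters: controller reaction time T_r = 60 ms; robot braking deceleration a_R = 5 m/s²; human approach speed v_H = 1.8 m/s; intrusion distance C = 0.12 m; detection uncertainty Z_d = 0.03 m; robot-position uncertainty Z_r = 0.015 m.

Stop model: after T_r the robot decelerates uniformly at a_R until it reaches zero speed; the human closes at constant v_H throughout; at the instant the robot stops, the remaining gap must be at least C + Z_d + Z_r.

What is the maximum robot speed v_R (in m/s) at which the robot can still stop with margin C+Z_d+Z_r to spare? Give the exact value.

quadratic (1/10)·v² + (21/50)·v + (-299/200) = 0
  disc = (21/50)² − 4·(1/10)·(-299/200) = 484/625 ; √disc = 22/25
  v_R = (−(21/50) + 22/25) / (2·(1/10)) = 23/10 m/s
check:
T_s = v_R/a_R = (23/10)/5 = 0.4600 s
robot covers v_R·T_r = 2.3000·0.0600 = 0.1380 m before braking
robot covers 2.3000·0.4600 − ½·5.0000·0.4600² = 0.5290 m while stopping
person approaches 1.8000·(0.0600+0.4600) = 0.9360 m
residual clearance needed = 0.1200+0.0300+0.0150 = 0.1650 m
sum ≈ 0.1380+0.5290+0.9360+0.1650 ≈ 1.7680 m = S ✓

v_R_max = 23/10 m/s = 2.3000 m/s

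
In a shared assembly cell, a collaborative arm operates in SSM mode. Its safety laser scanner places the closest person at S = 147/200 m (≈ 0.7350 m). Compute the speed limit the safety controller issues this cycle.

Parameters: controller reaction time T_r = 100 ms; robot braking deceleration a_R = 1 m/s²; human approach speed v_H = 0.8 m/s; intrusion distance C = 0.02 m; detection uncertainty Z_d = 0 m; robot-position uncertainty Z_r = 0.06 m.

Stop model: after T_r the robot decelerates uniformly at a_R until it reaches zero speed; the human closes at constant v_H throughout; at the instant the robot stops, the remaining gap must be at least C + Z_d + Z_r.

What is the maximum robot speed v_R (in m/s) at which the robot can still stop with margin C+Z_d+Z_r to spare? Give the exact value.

v_R_max = 1/2 m/s = 0.5000 m/s

collect terms ⇒ (1/2)·v_R² + (9/10)·v_R + (-23/40) = 0
  disc = (9/10)² − 4·(1/2)·(-23/40) = 49/25 ; √disc = 7/5
  v_R = (−(9/10) + 7/5) / (2·(1/2)) = 1/2 m/s
check:
T_s = v_R/a_R = (1/2)/1 = 0.5000 s
robot covers v_R·T_r = 0.5000·0.1000 = 0.0500 m before braking
robot under decel: 0.5000²/(2·1.0000) = 0.1250 m
human closes 0.8000·0.6000 = 0.4800 m
margins: 0.0200+0.0000+0.0600 = 0.0800 m
sum ≈ 0.0500+0.1250+0.4800+0.0800 ≈ 0.7350 m = S ✓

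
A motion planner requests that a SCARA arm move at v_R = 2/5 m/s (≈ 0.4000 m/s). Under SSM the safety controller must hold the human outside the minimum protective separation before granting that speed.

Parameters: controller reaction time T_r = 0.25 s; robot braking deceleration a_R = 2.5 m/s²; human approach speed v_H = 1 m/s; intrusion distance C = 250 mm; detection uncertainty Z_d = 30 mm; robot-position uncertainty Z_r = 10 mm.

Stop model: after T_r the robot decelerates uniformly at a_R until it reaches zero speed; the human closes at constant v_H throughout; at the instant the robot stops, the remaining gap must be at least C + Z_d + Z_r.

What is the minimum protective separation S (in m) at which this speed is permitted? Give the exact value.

stop time T_s = (2/5)/(5/2) = 0.1600 s
robot in T_r: 0.4000·0.2500 = 0.1000 m
robot under decel: 0.4000²/(2·2.5000) = 0.0320 m
human over T_r+T_s: 1.0000·(0.2500+0.1600) = 0.4100 m
margins: 0.2500+0.0300+0.0100 = 0.2900 m
S_min ≈ 0.1000+0.0320+0.4100+0.2900  ⇒  S_min = 104/125 m

S_min = 104/125 m = 0.8320 m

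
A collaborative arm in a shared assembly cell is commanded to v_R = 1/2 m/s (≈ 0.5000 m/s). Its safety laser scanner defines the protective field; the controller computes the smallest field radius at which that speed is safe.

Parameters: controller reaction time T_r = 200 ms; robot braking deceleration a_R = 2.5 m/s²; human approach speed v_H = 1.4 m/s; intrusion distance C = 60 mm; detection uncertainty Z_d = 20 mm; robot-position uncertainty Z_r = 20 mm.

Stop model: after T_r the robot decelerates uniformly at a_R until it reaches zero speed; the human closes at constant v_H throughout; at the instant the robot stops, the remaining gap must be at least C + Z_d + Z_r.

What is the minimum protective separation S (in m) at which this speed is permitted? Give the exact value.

T_s = v_R/a_R = (1/2)/(5/2) = 0.2000 s
robot covers v_R·T_r = 0.5000·0.2000 = 0.1000 m before braking
robot under decel: 0.5000²/(2·2.5000) = 0.0500 m
human over T_r+T_s: 1.4000·(0.2000+0.2000) = 0.5600 m
residual clearance needed = 0.0600+0.0200+0.0200 = 0.1000 m
S_min ≈ 0.1000+0.0500+0.5600+0.1000  ⇒  S_min = 81/100 m

S_min = 81/100 m = 0.8100 m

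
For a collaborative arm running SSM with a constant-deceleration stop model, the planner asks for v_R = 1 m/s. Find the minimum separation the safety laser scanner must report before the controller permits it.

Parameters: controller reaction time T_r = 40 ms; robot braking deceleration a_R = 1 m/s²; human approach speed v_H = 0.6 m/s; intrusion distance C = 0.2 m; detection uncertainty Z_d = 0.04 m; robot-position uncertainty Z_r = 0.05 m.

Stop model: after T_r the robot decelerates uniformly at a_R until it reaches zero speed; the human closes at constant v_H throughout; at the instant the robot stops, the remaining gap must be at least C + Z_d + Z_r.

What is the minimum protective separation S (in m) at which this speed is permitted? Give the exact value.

T_s = v_R/a_R = 1/1 = 1.0000 s
reaction-phase robot travel = 1.0000·0.0400 = 0.0400 m
robot under decel: 1.0000²/(2·1.0000) = 0.5000 m
person approaches 0.6000·(0.0400+1.0000) = 0.6240 m
residual clearance needed = 0.2000+0.0400+0.0500 = 0.2900 m
S_min ≈ 0.0400+0.5000+0.6240+0.2900  ⇒  S_min = 727/500 m

S_min = 727/500 m = 1.4540 m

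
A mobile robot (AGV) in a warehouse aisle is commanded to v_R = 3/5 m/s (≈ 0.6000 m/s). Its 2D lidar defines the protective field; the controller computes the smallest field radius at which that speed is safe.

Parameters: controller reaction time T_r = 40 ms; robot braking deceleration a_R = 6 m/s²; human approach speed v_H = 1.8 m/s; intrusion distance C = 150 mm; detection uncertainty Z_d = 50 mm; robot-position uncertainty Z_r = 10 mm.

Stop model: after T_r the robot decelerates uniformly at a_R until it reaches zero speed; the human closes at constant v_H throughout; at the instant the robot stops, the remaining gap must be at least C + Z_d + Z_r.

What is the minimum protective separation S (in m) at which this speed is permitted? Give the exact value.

stop time T_s = (3/5)/6 = 0.1000 s
robot covers v_R·T_r = 0.6000·0.0400 = 0.0240 m before braking
robot under decel: 0.6000²/(2·6.0000) = 0.0300 m
person approaches 1.8000·(0.0400+0.1000) = 0.2520 m
margins: 0.1500+0.0500+0.0100 = 0.2100 m
S_min ≈ 0.0240+0.0300+0.2520+0.2100  ⇒  S_min = 129/250 m

S_min = 129/250 m = 0.5160 m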